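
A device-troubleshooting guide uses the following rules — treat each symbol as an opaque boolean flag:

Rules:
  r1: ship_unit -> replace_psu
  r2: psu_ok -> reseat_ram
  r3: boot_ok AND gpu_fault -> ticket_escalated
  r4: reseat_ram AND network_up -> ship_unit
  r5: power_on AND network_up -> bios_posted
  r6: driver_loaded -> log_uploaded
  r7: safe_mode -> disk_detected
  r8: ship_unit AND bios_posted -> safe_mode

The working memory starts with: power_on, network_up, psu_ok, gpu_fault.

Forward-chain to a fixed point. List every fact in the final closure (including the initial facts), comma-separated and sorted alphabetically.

Round 1: r2 [psu_ok -> reseat_ram]; r5 [power_on AND network_up -> bios_posted]. Adds reseat_ram, bios_posted.
Round 2: r4 [reseat_ram AND network_up -> ship_unit]. Adds ship_unit.
Round 3: r1 [ship_unit -> replace_psu]; r8 [ship_unit AND bios_posted -> safe_mode]. Adds replace_psu, safe_mode.
Round 4: r7 [safe_mode -> disk_detected]. Adds disk_detected.

bios_posted, disk_detected, gpu_fault, network_up, power_on, psu_ok, replace_psu, reseat_ram, safe_mode, ship_unit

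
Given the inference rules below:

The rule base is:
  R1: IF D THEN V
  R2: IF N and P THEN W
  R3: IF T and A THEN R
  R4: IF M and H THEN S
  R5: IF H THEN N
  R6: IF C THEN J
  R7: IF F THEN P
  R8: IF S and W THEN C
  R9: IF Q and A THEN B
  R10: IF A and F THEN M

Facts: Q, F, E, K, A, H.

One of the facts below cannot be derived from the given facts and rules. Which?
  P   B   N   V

V

Round 1: R5 [IF H THEN N]; R7 [IF F THEN P]; R9 [IF Q and A THEN B]; R10 [IF A and F THEN M]. New: N, P, B, M.
Round 2: R2 [IF N and P THEN W]; R4 [IF M and H THEN S]. New: W, S.
Round 3: R8 [IF S and W THEN C]. New: C.
Round 4: R6 [IF C THEN J]. New: J.
Derived: N (round 1), P (round 1), B (round 1). V never appears in any round.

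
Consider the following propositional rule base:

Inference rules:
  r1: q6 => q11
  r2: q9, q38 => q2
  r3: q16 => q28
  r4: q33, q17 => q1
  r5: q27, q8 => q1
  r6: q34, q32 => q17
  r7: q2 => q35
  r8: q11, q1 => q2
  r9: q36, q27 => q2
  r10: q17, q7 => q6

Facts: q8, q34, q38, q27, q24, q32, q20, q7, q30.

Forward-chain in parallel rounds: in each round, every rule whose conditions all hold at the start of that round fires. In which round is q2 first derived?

Round 1: r5 [q27, q8 => q1]; r6 [q34, q32 => q17]. New: q1, q17.
Round 2: r10 [q17, q7 => q6]. New: q6.
Round 3: r1 [q6 => q11]. New: q11.
Round 4: r8 [q11, q1 => q2]. New: q2.
q2 first appears in round 4.

4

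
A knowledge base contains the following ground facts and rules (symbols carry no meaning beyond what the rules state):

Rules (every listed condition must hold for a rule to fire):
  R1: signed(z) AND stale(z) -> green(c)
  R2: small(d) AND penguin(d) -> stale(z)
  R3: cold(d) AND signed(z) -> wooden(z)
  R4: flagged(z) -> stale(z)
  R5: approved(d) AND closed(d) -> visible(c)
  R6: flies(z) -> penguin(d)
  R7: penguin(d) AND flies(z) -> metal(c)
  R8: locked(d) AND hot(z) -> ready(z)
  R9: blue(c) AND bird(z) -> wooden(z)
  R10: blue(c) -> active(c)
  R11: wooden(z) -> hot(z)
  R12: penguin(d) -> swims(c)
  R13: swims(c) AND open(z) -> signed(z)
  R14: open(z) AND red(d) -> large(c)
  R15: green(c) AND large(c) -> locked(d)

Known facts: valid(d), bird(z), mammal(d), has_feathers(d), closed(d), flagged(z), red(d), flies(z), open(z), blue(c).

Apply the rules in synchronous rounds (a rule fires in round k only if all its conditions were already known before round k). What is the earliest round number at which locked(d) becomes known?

[1] R4 [flagged(z) -> stale(z)]; R6 [flies(z) -> penguin(d)]; R9 [blue(c) AND bird(z) -> wooden(z)]; R10 [blue(c) -> active(c)]; R14 [open(z) AND red(d) -> large(c)]. ⇒ new: stale(z), penguin(d), wooden(z), active(c), large(c).
[2] R7 [penguin(d) AND flies(z) -> metal(c)]; R11 [wooden(z) -> hot(z)]; R12 [penguin(d) -> swims(c)]. ⇒ new: metal(c), hot(z), swims(c).
[3] R13 [swims(c) AND open(z) -> signed(z)]. ⇒ new: signed(z).
[4] R1 [signed(z) AND stale(z) -> green(c)]. ⇒ new: green(c).
[5] R15 [green(c) AND large(c) -> locked(d)]. ⇒ new: locked(d).
locked(d) first appears in round 5.

5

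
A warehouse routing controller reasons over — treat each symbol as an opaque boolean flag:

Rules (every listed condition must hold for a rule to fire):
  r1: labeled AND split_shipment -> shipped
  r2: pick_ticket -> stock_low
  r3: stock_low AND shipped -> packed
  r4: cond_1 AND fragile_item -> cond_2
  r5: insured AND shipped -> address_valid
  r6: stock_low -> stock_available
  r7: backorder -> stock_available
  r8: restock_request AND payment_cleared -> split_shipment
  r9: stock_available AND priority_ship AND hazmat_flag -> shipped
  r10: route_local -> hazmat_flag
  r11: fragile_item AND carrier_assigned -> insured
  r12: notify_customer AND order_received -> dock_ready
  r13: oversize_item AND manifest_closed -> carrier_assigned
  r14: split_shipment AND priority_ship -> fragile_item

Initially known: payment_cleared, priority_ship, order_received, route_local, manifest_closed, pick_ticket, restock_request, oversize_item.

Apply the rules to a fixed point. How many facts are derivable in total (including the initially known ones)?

18

Round 1: r2 [pick_ticket -> stock_low]; r8 [restock_request AND payment_cleared -> split_shipment]; r10 [route_local -> hazmat_flag]; r13 [oversize_item AND manifest_closed -> carrier_assigned]. New: stock_low, split_shipment, hazmat_flag, carrier_assigned.
Round 2: r6 [stock_low -> stock_available]; r14 [split_shipment AND priority_ship -> fragile_item]. New: stock_available, fragile_item.
Round 3: r9 [stock_available AND priority_ship AND hazmat_flag -> shipped]; r11 [fragile_item AND carrier_assigned -> insured]. New: shipped, insured.
Round 4: r3 [stock_low AND shipped -> packed]; r5 [insured AND shipped -> address_valid]. New: packed, address_valid.
Closure: {address_valid, carrier_assigned, fragile_item, hazmat_flag, insured, manifest_closed, order_received, oversize_item, packed, payment_cleared, pick_ticket, priority_ship, restock_request, route_local, shipped, split_shipment, stock_available, stock_low} — 18 facts.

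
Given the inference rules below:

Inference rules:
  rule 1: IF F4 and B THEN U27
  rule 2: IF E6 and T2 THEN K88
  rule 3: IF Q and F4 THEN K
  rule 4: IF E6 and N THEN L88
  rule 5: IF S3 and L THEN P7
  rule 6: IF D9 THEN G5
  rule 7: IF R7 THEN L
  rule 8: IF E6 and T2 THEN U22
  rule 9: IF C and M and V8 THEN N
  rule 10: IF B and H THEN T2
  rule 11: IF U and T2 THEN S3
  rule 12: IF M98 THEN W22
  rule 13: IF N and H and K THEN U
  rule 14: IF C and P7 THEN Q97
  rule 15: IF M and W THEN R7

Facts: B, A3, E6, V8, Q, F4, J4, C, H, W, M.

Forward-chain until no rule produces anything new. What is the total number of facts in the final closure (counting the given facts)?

Round 1 — rule 1, rule 3, rule 9, rule 10, rule 15, derive U27, K, N, T2, R7.
Round 2 — rule 2, rule 4, rule 7, rule 8, rule 13, derive K88, L88, L, U22, U.
Round 3 — rule 11, derive S3.
Round 4 — rule 5, derive P7.
Round 5 — rule 14, derive Q97.
Closure: {A3, B, C, E6, F4, H, J4, K, K88, L, L88, M, N, P7, Q, Q97, R7, S3, T2, U, U22, U27, V8, W} — 24 facts.

24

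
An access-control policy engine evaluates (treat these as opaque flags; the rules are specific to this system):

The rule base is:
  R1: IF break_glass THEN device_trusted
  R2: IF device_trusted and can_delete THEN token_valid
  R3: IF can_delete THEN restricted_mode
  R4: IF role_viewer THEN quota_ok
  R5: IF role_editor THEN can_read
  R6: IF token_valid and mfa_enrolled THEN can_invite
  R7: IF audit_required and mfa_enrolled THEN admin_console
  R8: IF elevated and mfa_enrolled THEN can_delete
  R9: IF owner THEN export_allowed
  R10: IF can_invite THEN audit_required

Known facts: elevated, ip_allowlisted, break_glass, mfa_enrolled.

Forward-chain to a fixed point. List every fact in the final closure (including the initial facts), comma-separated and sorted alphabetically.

Round 1: R1 [IF break_glass THEN device_trusted]; R8 [IF elevated and mfa_enrolled THEN can_delete]. New: device_trusted, can_delete.
Round 2: R2 [IF device_trusted and can_delete THEN token_valid]; R3 [IF can_delete THEN restricted_mode]. New: token_valid, restricted_mode.
Round 3: R6 [IF token_valid and mfa_enrolled THEN can_invite]. New: can_invite.
Round 4: R10 [IF can_invite THEN audit_required]. New: audit_required.
Round 5: R7 [IF audit_required and mfa_enrolled THEN admin_console]. New: admin_console.

admin_console, audit_required, break_glass, can_delete, can_invite, device_trusted, elevated, ip_allowlisted, mfa_enrolled, restricted_mode, token_valid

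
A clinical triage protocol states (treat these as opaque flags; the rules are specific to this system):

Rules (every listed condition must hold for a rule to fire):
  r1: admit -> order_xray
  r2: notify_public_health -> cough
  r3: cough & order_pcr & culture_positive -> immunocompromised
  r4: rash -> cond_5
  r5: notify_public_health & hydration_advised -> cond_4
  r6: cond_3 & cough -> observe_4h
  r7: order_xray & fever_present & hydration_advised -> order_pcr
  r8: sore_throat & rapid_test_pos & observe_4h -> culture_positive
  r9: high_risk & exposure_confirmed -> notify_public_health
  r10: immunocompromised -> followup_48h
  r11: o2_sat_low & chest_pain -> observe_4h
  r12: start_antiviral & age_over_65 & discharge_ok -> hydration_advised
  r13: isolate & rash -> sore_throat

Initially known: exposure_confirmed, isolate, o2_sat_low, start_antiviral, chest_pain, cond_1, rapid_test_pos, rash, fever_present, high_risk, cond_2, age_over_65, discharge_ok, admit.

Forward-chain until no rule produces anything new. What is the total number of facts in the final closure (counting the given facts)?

26

Round 1 fires r1, r4, r9, r11, r12, r13, giving order_xray, cond_5, notify_public_health, observe_4h, hydration_advised, sore_throat.
Round 2 fires r2, r5, r7, r8, giving cough, cond_4, order_pcr, culture_positive.
Round 3 fires r3, giving immunocompromised.
Round 4 fires r10, giving followup_48h.
Closure: {admit, age_over_65, chest_pain, cond_1, cond_2, cond_4, cond_5, cough, culture_positive, discharge_ok, exposure_confirmed, fever_present, followup_48h, high_risk, hydration_advised, immunocompromised, isolate, notify_public_health, o2_sat_low, observe_4h, order_pcr, order_xray, rapid_test_pos, rash, sore_throat, start_antiviral} — 26 facts.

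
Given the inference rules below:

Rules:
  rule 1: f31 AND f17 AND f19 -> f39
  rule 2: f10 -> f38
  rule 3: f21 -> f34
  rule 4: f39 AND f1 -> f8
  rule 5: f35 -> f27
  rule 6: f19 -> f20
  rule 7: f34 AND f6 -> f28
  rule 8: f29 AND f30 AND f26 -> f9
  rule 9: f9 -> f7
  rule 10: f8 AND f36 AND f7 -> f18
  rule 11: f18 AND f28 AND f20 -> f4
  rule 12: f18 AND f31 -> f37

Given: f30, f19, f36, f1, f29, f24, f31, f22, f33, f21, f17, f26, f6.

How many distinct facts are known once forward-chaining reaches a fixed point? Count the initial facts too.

Round 1: rule 1 [f31 AND f17 AND f19 -> f39]; rule 3 [f21 -> f34]; rule 6 [f19 -> f20]; rule 8 [f29 AND f30 AND f26 -> f9]. New: f39, f34, f20, f9.
Round 2: rule 4 [f39 AND f1 -> f8]; rule 7 [f34 AND f6 -> f28]; rule 9 [f9 -> f7]. New: f8, f28, f7.
Round 3: rule 10 [f8 AND f36 AND f7 -> f18]. New: f18.
Round 4: rule 11 [f18 AND f28 AND f20 -> f4]; rule 12 [f18 AND f31 -> f37]. New: f4, f37.
Closure: {f1, f17, f18, f19, f20, f21, f22, f24, f26, f28, f29, f30, f31, f33, f34, f36, f37, f39, f4, f6, f7, f8, f9} — 23 facts.

23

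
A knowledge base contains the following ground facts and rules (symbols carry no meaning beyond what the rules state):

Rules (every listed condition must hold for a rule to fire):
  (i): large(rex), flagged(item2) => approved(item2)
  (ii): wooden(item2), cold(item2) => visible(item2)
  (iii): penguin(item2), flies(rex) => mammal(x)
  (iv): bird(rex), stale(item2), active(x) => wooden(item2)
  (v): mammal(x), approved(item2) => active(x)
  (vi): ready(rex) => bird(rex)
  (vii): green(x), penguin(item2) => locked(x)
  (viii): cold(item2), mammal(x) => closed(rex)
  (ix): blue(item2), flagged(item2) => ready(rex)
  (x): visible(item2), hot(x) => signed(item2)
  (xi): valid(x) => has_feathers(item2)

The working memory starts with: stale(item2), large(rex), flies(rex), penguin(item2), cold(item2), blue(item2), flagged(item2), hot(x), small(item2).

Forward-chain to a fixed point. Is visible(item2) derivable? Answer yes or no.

yes

Round 1 — (i), (iii), (ix), derive approved(item2), mammal(x), ready(rex).
Round 2 — (v), (vi), (viii), derive active(x), bird(rex), closed(rex).
Round 3 — (iv), derive wooden(item2).
Round 4 — (ii), derive visible(item2).
Round 5 — (x), derive signed(item2).
visible(item2) appears in round 4, so it is derivable.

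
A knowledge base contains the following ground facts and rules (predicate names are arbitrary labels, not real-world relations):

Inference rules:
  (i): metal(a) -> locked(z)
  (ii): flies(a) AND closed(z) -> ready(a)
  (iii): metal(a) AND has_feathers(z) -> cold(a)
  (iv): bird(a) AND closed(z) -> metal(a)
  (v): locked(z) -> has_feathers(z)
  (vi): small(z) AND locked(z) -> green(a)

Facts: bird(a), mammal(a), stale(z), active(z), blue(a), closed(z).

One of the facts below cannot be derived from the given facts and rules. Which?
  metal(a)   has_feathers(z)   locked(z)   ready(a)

Round 1: (iv) [bird(a) AND closed(z) -> metal(a)]. New: metal(a).
Round 2: (i) [metal(a) -> locked(z)]. New: locked(z).
Round 3: (v) [locked(z) -> has_feathers(z)]. New: has_feathers(z).
Round 4: (iii) [metal(a) AND has_feathers(z) -> cold(a)]. New: cold(a).
Derived: locked(z) (round 2), metal(a) (round 1), has_feathers(z) (round 3). ready(a) never appears in any round.

ready(a)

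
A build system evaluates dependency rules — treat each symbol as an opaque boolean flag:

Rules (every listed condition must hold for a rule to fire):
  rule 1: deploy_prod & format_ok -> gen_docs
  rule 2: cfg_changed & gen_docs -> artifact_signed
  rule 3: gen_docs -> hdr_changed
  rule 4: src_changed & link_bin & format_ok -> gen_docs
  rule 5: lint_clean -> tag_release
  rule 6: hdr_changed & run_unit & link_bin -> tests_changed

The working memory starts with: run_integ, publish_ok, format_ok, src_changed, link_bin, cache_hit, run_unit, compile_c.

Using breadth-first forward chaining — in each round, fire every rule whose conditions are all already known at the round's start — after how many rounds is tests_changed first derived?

Round 1: rule 4 [src_changed & link_bin & format_ok -> gen_docs]. New: gen_docs.
Round 2: rule 3 [gen_docs -> hdr_changed]. New: hdr_changed.
Round 3: rule 6 [hdr_changed & run_unit & link_bin -> tests_changed]. New: tests_changed.
tests_changed first appears in round 3.

3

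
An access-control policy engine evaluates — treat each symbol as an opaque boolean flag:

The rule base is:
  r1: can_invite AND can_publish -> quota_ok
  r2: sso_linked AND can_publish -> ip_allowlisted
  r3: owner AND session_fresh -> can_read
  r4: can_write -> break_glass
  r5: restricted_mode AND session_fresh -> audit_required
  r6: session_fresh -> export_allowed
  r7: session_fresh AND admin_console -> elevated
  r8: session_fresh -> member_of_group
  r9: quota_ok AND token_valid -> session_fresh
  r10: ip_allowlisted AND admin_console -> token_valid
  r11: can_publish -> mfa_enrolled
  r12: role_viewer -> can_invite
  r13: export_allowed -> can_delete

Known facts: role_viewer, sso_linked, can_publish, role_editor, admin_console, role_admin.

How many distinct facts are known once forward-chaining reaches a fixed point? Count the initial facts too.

16

Round 1 — r2, r11, r12, derive ip_allowlisted, mfa_enrolled, can_invite.
Round 2 — r1, r10, derive quota_ok, token_valid.
Round 3 — r9, derive session_fresh.
Round 4 — r6, r7, r8, derive export_allowed, elevated, member_of_group.
Round 5 — r13, derive can_delete.
Closure: {admin_console, can_delete, can_invite, can_publish, elevated, export_allowed, ip_allowlisted, member_of_group, mfa_enrolled, quota_ok, role_admin, role_editor, role_viewer, session_fresh, sso_linked, token_valid} — 16 facts.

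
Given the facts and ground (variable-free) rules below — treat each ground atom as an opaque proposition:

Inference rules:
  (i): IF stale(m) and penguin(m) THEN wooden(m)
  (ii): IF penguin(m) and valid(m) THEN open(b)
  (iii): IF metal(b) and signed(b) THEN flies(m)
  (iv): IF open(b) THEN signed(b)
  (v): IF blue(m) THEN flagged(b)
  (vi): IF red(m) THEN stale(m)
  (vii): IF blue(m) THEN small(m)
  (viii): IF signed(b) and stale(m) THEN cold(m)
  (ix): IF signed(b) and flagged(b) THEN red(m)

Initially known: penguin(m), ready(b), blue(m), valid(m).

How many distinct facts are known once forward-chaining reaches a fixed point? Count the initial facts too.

12

Round 1 fires (ii), (v), (vii), giving open(b), flagged(b), small(m).
Round 2 fires (iv), giving signed(b).
Round 3 fires (ix), giving red(m).
Round 4 fires (vi), giving stale(m).
Round 5 fires (i), (viii), giving wooden(m), cold(m).
Closure: {blue(m), cold(m), flagged(b), open(b), penguin(m), ready(b), red(m), signed(b), small(m), stale(m), valid(m), wooden(m)} — 12 facts.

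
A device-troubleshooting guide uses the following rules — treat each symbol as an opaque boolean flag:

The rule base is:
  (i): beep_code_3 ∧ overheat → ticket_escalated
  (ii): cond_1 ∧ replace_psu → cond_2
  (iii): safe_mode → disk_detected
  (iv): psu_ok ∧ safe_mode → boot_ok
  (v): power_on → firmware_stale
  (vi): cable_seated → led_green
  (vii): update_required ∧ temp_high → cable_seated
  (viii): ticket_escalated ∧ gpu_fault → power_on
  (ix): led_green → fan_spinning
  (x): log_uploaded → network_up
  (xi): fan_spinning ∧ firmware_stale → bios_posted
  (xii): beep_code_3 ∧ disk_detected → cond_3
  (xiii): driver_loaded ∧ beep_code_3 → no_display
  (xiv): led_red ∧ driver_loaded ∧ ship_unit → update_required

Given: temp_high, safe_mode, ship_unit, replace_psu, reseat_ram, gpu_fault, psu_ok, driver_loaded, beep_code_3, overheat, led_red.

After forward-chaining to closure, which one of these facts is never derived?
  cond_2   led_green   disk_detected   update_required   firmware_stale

Round 1: (i) [beep_code_3 ∧ overheat → ticket_escalated]; (iii) [safe_mode → disk_detected]; (iv) [psu_ok ∧ safe_mode → boot_ok]; (xiii) [driver_loaded ∧ beep_code_3 → no_display]; (xiv) [led_red ∧ driver_loaded ∧ ship_unit → update_required]. New: ticket_escalated, disk_detected, boot_ok, no_display, update_required.
Round 2: (vii) [update_required ∧ temp_high → cable_seated]; (viii) [ticket_escalated ∧ gpu_fault → power_on]; (xii) [beep_code_3 ∧ disk_detected → cond_3]. New: cable_seated, power_on, cond_3.
Round 3: (v) [power_on → firmware_stale]; (vi) [cable_seated → led_green]. New: firmware_stale, led_green.
Round 4: (ix) [led_green → fan_spinning]. New: fan_spinning.
Round 5: (xi) [fan_spinning ∧ firmware_stale → bios_posted]. New: bios_posted.
Derived: disk_detected (round 1), firmware_stale (round 3), led_green (round 3), update_required (round 1). cond_2 never appears in any round.

cond_2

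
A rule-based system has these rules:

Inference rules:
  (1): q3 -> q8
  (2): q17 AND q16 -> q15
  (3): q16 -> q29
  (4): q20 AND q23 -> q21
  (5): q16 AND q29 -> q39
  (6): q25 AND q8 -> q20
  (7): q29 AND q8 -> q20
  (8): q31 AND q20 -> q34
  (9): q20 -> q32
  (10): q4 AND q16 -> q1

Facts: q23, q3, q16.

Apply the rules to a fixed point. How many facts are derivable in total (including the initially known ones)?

Round 1 — (1), (3), derive q8, q29.
Round 2 — (5), (7), derive q39, q20.
Round 3 — (4), (9), derive q21, q32.
Closure: {q16, q20, q21, q23, q29, q3, q32, q39, q8} — 9 facts.

9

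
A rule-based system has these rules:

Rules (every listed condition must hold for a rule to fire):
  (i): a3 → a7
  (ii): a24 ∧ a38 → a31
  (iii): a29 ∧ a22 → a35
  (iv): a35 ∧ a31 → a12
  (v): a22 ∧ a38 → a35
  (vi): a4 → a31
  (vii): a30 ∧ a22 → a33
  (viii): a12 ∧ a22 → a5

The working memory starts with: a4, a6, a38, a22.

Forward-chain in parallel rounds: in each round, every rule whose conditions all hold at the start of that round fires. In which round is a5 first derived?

3

Round 1 fires (v), (vi), giving a35, a31.
Round 2 fires (iv), giving a12.
Round 3 fires (viii), giving a5.
a5 first appears in round 3.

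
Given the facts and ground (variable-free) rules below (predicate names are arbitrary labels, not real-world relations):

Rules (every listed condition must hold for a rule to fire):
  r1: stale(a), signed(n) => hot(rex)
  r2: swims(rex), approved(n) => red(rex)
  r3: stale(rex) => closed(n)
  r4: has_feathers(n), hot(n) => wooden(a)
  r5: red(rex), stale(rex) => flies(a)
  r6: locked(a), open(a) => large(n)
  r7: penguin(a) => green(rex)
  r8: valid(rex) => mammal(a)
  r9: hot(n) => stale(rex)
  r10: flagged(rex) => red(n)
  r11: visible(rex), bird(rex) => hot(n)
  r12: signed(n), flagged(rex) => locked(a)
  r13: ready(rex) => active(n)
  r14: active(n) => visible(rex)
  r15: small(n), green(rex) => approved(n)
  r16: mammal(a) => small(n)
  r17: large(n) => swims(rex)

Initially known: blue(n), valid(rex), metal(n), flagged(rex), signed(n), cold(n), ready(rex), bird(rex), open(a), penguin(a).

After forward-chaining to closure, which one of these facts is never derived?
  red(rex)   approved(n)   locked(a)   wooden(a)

[1] r7 [penguin(a) => green(rex)]; r8 [valid(rex) => mammal(a)]; r10 [flagged(rex) => red(n)]; r12 [signed(n), flagged(rex) => locked(a)]; r13 [ready(rex) => active(n)]. ⇒ new: green(rex), mammal(a), red(n), locked(a), active(n).
[2] r6 [locked(a), open(a) => large(n)]; r14 [active(n) => visible(rex)]; r16 [mammal(a) => small(n)]. ⇒ new: large(n), visible(rex), small(n).
[3] r11 [visible(rex), bird(rex) => hot(n)]; r15 [small(n), green(rex) => approved(n)]; r17 [large(n) => swims(rex)]. ⇒ new: hot(n), approved(n), swims(rex).
[4] r2 [swims(rex), approved(n) => red(rex)]; r9 [hot(n) => stale(rex)]. ⇒ new: red(rex), stale(rex).
[5] r3 [stale(rex) => closed(n)]; r5 [red(rex), stale(rex) => flies(a)]. ⇒ new: closed(n), flies(a).
Derived: locked(a) (round 1), approved(n) (round 3), red(rex) (round 4). wooden(a) never appears in any round.

wooden(a)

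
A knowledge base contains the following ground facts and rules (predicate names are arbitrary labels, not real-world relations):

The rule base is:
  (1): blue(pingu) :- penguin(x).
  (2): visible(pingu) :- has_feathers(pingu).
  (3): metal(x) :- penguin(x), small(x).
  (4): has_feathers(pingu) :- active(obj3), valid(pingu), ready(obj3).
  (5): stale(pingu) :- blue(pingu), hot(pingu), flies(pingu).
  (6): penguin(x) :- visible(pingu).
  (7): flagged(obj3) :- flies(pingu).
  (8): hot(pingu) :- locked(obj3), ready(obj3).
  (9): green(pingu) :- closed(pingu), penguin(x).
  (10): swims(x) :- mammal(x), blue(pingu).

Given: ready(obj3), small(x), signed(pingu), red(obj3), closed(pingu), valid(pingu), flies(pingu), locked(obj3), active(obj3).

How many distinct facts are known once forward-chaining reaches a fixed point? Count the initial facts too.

18

Round 1: (4) [has_feathers(pingu) :- active(obj3), valid(pingu), ready(obj3).]; (7) [flagged(obj3) :- flies(pingu).]; (8) [hot(pingu) :- locked(obj3), ready(obj3).]. Adds has_feathers(pingu), flagged(obj3), hot(pingu).
Round 2: (2) [visible(pingu) :- has_feathers(pingu).]. Adds visible(pingu).
Round 3: (6) [penguin(x) :- visible(pingu).]. Adds penguin(x).
Round 4: (1) [blue(pingu) :- penguin(x).]; (3) [metal(x) :- penguin(x), small(x).]; (9) [green(pingu) :- closed(pingu), penguin(x).]. Adds blue(pingu), metal(x), green(pingu).
Round 5: (5) [stale(pingu) :- blue(pingu), hot(pingu), flies(pingu).]. Adds stale(pingu).
Closure: {active(obj3), blue(pingu), closed(pingu), flagged(obj3), flies(pingu), green(pingu), has_feathers(pingu), hot(pingu), locked(obj3), metal(x), penguin(x), ready(obj3), red(obj3), signed(pingu), small(x), stale(pingu), valid(pingu), visible(pingu)} — 18 facts.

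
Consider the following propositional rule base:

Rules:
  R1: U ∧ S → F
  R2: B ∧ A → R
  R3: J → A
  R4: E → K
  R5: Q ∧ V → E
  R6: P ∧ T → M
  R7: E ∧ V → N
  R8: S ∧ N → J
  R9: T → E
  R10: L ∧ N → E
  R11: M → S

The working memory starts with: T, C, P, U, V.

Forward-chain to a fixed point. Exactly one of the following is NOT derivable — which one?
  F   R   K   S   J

[1] R6 [P ∧ T → M]; R9 [T → E]. ⇒ new: M, E.
[2] R4 [E → K]; R7 [E ∧ V → N]; R11 [M → S]. ⇒ new: K, N, S.
[3] R1 [U ∧ S → F]; R8 [S ∧ N → J]. ⇒ new: F, J.
[4] R3 [J → A]. ⇒ new: A.
Derived: S (round 2), J (round 3), K (round 2), F (round 3). R never appears in any round.

R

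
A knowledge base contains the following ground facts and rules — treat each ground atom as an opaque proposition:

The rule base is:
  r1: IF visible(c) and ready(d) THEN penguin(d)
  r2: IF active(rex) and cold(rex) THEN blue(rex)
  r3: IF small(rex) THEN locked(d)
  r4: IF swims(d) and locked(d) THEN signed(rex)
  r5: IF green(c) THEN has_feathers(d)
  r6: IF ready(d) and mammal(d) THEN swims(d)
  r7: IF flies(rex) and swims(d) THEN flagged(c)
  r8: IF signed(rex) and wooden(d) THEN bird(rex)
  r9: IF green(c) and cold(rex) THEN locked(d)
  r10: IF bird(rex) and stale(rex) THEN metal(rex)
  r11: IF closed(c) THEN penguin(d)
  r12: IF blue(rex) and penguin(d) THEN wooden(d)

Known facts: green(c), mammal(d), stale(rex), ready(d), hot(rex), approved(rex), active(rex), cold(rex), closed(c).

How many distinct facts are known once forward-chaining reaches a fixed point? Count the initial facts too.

18

Round 1 — r2, r5, r6, r9, r11, derive blue(rex), has_feathers(d), swims(d), locked(d), penguin(d).
Round 2 — r4, r12, derive signed(rex), wooden(d).
Round 3 — r8, derive bird(rex).
Round 4 — r10, derive metal(rex).
Closure: {active(rex), approved(rex), bird(rex), blue(rex), closed(c), cold(rex), green(c), has_feathers(d), hot(rex), locked(d), mammal(d), metal(rex), penguin(d), ready(d), signed(rex), stale(rex), swims(d), wooden(d)} — 18 facts.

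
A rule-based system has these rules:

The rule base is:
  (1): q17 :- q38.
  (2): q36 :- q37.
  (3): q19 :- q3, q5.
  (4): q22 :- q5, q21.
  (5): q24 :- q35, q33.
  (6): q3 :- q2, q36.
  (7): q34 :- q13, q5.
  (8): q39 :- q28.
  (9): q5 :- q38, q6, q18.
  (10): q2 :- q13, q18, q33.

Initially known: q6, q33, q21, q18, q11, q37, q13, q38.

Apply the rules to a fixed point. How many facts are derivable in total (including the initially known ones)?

16

Round 1 — (1), (2), (9), (10), derive q17, q36, q5, q2.
Round 2 — (4), (6), (7), derive q22, q3, q34.
Round 3 — (3), derive q19.
Closure: {q11, q13, q17, q18, q19, q2, q21, q22, q3, q33, q34, q36, q37, q38, q5, q6} — 16 facts.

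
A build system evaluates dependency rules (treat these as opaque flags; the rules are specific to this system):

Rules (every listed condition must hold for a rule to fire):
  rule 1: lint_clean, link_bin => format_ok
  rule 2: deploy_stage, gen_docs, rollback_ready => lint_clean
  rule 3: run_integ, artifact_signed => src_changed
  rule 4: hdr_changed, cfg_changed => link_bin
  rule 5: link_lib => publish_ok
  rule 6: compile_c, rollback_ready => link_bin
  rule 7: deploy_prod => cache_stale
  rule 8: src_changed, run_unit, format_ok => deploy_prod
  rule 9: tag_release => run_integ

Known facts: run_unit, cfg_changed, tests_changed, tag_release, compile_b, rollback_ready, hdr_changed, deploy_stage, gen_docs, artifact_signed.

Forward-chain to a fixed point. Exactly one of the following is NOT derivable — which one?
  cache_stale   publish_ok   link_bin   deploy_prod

publish_ok

Round 1: rule 2 [deploy_stage, gen_docs, rollback_ready => lint_clean]; rule 4 [hdr_changed, cfg_changed => link_bin]; rule 9 [tag_release => run_integ]. Adds lint_clean, link_bin, run_integ.
Round 2: rule 1 [lint_clean, link_bin => format_ok]; rule 3 [run_integ, artifact_signed => src_changed]. Adds format_ok, src_changed.
Round 3: rule 8 [src_changed, run_unit, format_ok => deploy_prod]. Adds deploy_prod.
Round 4: rule 7 [deploy_prod => cache_stale]. Adds cache_stale.
Derived: cache_stale (round 4), link_bin (round 1), deploy_prod (round 3). publish_ok never appears in any round.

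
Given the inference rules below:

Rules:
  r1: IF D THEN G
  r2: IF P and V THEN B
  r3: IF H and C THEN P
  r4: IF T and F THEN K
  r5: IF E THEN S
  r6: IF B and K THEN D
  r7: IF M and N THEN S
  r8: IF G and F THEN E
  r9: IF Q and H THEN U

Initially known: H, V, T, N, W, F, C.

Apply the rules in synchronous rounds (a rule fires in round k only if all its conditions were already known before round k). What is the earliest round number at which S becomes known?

[1] r3 [IF H and C THEN P]; r4 [IF T and F THEN K]. ⇒ new: P, K.
[2] r2 [IF P and V THEN B]. ⇒ new: B.
[3] r6 [IF B and K THEN D]. ⇒ new: D.
[4] r1 [IF D THEN G]. ⇒ new: G.
[5] r8 [IF G and F THEN E]. ⇒ new: E.
[6] r5 [IF E THEN S]. ⇒ new: S.
S first appears in round 6.

6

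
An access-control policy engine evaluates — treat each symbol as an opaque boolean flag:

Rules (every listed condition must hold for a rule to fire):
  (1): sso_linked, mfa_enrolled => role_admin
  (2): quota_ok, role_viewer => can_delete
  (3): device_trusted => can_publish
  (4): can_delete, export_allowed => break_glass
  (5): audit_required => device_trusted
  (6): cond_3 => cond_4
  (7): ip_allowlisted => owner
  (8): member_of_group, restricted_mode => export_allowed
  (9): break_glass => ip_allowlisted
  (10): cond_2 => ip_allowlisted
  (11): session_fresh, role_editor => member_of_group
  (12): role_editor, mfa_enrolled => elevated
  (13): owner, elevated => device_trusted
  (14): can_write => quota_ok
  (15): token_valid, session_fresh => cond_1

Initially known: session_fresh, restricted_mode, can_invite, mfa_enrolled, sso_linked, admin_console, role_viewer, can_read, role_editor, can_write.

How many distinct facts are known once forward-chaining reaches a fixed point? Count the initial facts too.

Round 1: (1) [sso_linked, mfa_enrolled => role_admin]; (11) [session_fresh, role_editor => member_of_group]; (12) [role_editor, mfa_enrolled => elevated]; (14) [can_write => quota_ok]. New: role_admin, member_of_group, elevated, quota_ok.
Round 2: (2) [quota_ok, role_viewer => can_delete]; (8) [member_of_group, restricted_mode => export_allowed]. New: can_delete, export_allowed.
Round 3: (4) [can_delete, export_allowed => break_glass]. New: break_glass.
Round 4: (9) [break_glass => ip_allowlisted]. New: ip_allowlisted.
Round 5: (7) [ip_allowlisted => owner]. New: owner.
Round 6: (13) [owner, elevated => device_trusted]. New: device_trusted.
Round 7: (3) [device_trusted => can_publish]. New: can_publish.
Closure: {admin_console, break_glass, can_delete, can_invite, can_publish, can_read, can_write, device_trusted, elevated, export_allowed, ip_allowlisted, member_of_group, mfa_enrolled, owner, quota_ok, restricted_mode, role_admin, role_editor, role_viewer, session_fresh, sso_linked} — 21 facts.

21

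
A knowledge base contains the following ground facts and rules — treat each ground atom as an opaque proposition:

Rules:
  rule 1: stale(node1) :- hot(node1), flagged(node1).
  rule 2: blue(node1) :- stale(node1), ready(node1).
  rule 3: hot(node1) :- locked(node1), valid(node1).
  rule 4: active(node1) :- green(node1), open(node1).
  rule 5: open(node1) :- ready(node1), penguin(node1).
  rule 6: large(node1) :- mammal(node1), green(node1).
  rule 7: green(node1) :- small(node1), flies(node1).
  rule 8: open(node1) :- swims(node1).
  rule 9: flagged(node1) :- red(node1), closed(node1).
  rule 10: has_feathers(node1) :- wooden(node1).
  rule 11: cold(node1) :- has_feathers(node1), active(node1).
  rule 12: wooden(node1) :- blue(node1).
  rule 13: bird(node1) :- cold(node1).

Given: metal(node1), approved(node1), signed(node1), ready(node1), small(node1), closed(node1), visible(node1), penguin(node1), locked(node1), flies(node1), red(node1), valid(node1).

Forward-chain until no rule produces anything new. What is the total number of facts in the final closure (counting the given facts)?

23

Round 1 — rule 3, rule 5, rule 7, rule 9, derive hot(node1), open(node1), green(node1), flagged(node1).
Round 2 — rule 1, rule 4, derive stale(node1), active(node1).
Round 3 — rule 2, derive blue(node1).
Round 4 — rule 12, derive wooden(node1).
Round 5 — rule 10, derive has_feathers(node1).
Round 6 — rule 11, derive cold(node1).
Round 7 — rule 13, derive bird(node1).
Closure: {active(node1), approved(node1), bird(node1), blue(node1), closed(node1), cold(node1), flagged(node1), flies(node1), green(node1), has_feathers(node1), hot(node1), locked(node1), metal(node1), open(node1), penguin(node1), ready(node1), red(node1), signed(node1), small(node1), stale(node1), valid(node1), visible(node1), wooden(node1)} — 23 facts.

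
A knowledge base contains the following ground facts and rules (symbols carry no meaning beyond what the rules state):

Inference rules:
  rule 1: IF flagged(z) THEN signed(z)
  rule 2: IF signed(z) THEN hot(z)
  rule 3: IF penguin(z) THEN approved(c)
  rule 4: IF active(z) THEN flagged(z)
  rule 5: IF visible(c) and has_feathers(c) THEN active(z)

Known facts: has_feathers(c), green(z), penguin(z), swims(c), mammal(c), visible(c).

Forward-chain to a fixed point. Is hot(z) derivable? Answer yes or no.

yes

Round 1: rule 3 [IF penguin(z) THEN approved(c)]; rule 5 [IF visible(c) and has_feathers(c) THEN active(z)]. Adds approved(c), active(z).
Round 2: rule 4 [IF active(z) THEN flagged(z)]. Adds flagged(z).
Round 3: rule 1 [IF flagged(z) THEN signed(z)]. Adds signed(z).
Round 4: rule 2 [IF signed(z) THEN hot(z)]. Adds hot(z).
hot(z) appears in round 4, so it is derivable.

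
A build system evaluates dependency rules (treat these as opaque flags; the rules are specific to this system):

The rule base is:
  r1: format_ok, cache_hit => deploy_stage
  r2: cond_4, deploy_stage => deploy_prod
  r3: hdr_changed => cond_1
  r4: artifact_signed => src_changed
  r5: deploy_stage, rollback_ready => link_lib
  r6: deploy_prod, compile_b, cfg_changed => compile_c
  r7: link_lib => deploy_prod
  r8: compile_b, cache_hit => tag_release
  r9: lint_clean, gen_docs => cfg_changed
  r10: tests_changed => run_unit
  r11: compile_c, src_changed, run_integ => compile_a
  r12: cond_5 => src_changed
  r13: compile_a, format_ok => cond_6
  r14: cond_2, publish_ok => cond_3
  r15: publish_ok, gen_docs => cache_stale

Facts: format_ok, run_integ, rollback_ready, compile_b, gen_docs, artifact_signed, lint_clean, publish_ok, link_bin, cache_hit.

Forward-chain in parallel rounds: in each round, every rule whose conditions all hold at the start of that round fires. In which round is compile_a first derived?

Round 1 — r1, r4, r8, r9, r15, derive deploy_stage, src_changed, tag_release, cfg_changed, cache_stale.
Round 2 — r5, derive link_lib.
Round 3 — r7, derive deploy_prod.
Round 4 — r6, derive compile_c.
Round 5 — r11, derive compile_a.
compile_a first appears in round 5.

5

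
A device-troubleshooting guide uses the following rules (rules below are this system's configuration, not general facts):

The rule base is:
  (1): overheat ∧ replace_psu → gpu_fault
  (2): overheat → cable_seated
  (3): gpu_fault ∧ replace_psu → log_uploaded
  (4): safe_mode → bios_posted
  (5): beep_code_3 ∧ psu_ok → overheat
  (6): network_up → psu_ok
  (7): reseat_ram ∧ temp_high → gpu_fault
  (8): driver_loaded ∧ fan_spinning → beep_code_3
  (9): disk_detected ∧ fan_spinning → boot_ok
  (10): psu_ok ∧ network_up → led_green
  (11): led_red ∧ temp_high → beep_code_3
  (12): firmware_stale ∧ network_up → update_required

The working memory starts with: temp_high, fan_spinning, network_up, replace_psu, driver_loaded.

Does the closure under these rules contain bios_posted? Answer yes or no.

Round 1: (6) [network_up → psu_ok]; (8) [driver_loaded ∧ fan_spinning → beep_code_3]. Adds psu_ok, beep_code_3.
Round 2: (5) [beep_code_3 ∧ psu_ok → overheat]; (10) [psu_ok ∧ network_up → led_green]. Adds overheat, led_green.
Round 3: (1) [overheat ∧ replace_psu → gpu_fault]; (2) [overheat → cable_seated]. Adds gpu_fault, cable_seated.
Round 4: (3) [gpu_fault ∧ replace_psu → log_uploaded]. Adds log_uploaded.
Fixed point reached. bios_posted is concluded only by (4); (4) needs safe_mode (never derived).

no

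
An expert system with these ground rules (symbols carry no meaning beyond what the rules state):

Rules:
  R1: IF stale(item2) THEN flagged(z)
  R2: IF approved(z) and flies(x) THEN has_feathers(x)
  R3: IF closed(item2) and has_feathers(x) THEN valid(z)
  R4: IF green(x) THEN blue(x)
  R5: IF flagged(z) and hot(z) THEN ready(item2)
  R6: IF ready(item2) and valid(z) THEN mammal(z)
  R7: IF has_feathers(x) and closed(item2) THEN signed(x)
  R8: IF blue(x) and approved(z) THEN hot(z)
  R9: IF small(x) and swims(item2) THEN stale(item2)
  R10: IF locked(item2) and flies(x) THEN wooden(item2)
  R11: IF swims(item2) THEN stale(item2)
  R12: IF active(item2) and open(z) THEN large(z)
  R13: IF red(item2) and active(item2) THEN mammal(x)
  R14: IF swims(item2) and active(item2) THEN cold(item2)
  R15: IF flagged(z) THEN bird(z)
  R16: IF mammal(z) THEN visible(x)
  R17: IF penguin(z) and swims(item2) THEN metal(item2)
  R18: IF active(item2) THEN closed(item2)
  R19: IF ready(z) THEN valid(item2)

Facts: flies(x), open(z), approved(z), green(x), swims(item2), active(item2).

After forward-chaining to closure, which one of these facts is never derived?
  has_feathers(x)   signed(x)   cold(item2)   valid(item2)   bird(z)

Round 1: R2 [IF approved(z) and flies(x) THEN has_feathers(x)]; R4 [IF green(x) THEN blue(x)]; R11 [IF swims(item2) THEN stale(item2)]; R12 [IF active(item2) and open(z) THEN large(z)]; R14 [IF swims(item2) and active(item2) THEN cold(item2)]; R18 [IF active(item2) THEN closed(item2)]. Adds has_feathers(x), blue(x), stale(item2), large(z), cold(item2), closed(item2).
Round 2: R1 [IF stale(item2) THEN flagged(z)]; R3 [IF closed(item2) and has_feathers(x) THEN valid(z)]; R7 [IF has_feathers(x) and closed(item2) THEN signed(x)]; R8 [IF blue(x) and approved(z) THEN hot(z)]. Adds flagged(z), valid(z), signed(x), hot(z).
Round 3: R5 [IF flagged(z) and hot(z) THEN ready(item2)]; R15 [IF flagged(z) THEN bird(z)]. Adds ready(item2), bird(z).
Round 4: R6 [IF ready(item2) and valid(z) THEN mammal(z)]. Adds mammal(z).
Round 5: R16 [IF mammal(z) THEN visible(x)]. Adds visible(x).
Derived: cold(item2) (round 1), bird(z) (round 3), has_feathers(x) (round 1), signed(x) (round 2). valid(item2) never appears in any round.

valid(item2)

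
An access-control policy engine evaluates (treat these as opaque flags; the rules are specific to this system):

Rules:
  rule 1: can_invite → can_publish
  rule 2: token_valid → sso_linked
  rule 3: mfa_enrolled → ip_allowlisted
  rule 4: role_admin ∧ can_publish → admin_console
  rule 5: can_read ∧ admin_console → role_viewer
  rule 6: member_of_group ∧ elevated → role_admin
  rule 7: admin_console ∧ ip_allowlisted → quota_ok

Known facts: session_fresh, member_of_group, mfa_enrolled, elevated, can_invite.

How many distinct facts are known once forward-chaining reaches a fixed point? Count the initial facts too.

10

Round 1 fires rule 1, rule 3, rule 6, giving can_publish, ip_allowlisted, role_admin.
Round 2 fires rule 4, giving admin_console.
Round 3 fires rule 7, giving quota_ok.
Closure: {admin_console, can_invite, can_publish, elevated, ip_allowlisted, member_of_group, mfa_enrolled, quota_ok, role_admin, session_fresh} — 10 facts.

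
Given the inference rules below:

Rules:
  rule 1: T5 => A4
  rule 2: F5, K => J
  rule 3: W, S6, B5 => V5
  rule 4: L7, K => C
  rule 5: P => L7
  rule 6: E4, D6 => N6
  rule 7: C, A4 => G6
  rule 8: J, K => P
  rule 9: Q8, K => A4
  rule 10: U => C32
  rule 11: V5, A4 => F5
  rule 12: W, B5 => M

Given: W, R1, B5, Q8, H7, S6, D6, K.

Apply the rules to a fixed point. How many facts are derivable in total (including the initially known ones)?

Round 1: rule 3 [W, S6, B5 => V5]; rule 9 [Q8, K => A4]; rule 12 [W, B5 => M]. Adds V5, A4, M.
Round 2: rule 11 [V5, A4 => F5]. Adds F5.
Round 3: rule 2 [F5, K => J]. Adds J.
Round 4: rule 8 [J, K => P]. Adds P.
Round 5: rule 5 [P => L7]. Adds L7.
Round 6: rule 4 [L7, K => C]. Adds C.
Round 7: rule 7 [C, A4 => G6]. Adds G6.
Closure: {A4, B5, C, D6, F5, G6, H7, J, K, L7, M, P, Q8, R1, S6, V5, W} — 17 facts.

17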